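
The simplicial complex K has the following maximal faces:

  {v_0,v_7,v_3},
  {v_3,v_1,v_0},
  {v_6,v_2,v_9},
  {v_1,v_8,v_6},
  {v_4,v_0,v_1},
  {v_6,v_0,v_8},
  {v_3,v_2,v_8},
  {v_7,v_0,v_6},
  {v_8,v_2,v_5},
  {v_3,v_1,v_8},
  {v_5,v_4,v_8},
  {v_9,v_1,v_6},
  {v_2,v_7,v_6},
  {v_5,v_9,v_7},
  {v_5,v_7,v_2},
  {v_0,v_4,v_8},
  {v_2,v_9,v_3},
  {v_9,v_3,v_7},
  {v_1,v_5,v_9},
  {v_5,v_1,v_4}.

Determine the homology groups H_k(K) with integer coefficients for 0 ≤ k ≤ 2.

Take the total order v_0 < v_1 < v_2 < v_3 < v_4 < v_5 < v_6 < v_7 < v_8 < v_9 on the vertex set. Then K (dimension 2) consists of the simplices:

  0-simplices (10): [v_0], [v_1], [v_2], [v_3], [v_4], [v_5], [v_6], [v_7], [v_8], [v_9]
  1-simplices (30): (30 of them)
  2-simplices (20): (20 of them)

giving chain groups C_0 ≅ Z^10, C_1 ≅ Z^30, C_2 ≅ Z^20.

Boundary ∂_1: C_1 → C_0 is given by ∂[p,q] = [q] − [p]. For instance
  ∂[v_0,v_3] = [v_3] − [v_0].
This gives a 10×30 integer matrix of rank 9; reducing to Smith normal form yields diagonal entries (1,1,1,1,1,1,1,1,1).

Boundary ∂_2: C_2 → C_1 acts by ∂[p,q,r] = [q,r] − [p,r] + [p,q]. For instance
  ∂[v_0,v_6,v_7] = [v_6,v_7] − [v_0,v_7] + [v_0,v_6],
  ∂[v_2,v_3,v_8] = [v_3,v_8] − [v_2,v_8] + [v_2,v_3].
As a 30×20 matrix over Z this has rank 20, with invariant factors (1,1,1,1,1,1,1,1,1,1,1,1,1,1,1,1,1,1,1,2).

Now H_k = ker ∂_k / im ∂_{k+1}, so:

  H_0: rank C_0 − rank ∂_1 = 10 − 9 = 1, and the invariant factors of ∂_1 are all 1, so H_0 ≅ Z.
  H_1: rank ker ∂_1 − rank ∂_2 = (30 − 9) − 20 = 1, and ∂_2 has invariant factor 2 > 1, so H_1 ≅ Z ⊕ Z/2.
  H_2: rank ker ∂_2 − rank ∂_3 = (20 − 20) − 0 = 0, and there is no ∂_3, so H_2 ≅ 0.

H_0 ≅ Z,  H_1 ≅ Z ⊕ Z/2,  H_2 = 0.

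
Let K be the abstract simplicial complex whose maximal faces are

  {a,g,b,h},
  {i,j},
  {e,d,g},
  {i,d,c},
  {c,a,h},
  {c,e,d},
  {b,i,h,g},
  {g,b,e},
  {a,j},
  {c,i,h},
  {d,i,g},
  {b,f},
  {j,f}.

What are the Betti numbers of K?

b_0 = 1, b_1 = 2, b_2 = 0, b_3 = 0.

Fix the vertex order a < b < c < d < e < f < g < h < i < j and write every simplex with vertices in increasing order. Then dim K = 3 and the simplices of K are:

  0-simplices (10): a, b, c, d, e, f, g, h, i, j
  1-simplices (23): ab, ac, ag, ah, aj, be, bf, bg, bh, bi, cd, ce, ch, ci, de, dg, di, eg, fj, gh, gi, hi, ij
  2-simplices (14): abg, abh, ach, agh, beg, bgh, bgi, bhi, cde, cdi, chi, deg, dgi, ghi
  3-simplices (2): abgh, bghi

giving chain groups C_0 ≅ Z^10, C_1 ≅ Z^23, C_2 ≅ Z^14, C_3 ≅ Z^2.

The boundary map ∂_1: C_1 → C_0 is given by ∂[p,q] = [q] − [p].
The 10×23 boundary matrix has rank 9 and Smith normal form diag(1,1,1,1,1,1,1,1,1).

Boundary ∂_2: C_2 → C_1 acts by ∂[p,q,r] = [q,r] − [p,r] + [p,q]. For instance
  ∂cde = de − ce + cd,
  ∂beg = eg − bg + be.
The resulting 23×14 matrix has rank 12, and its Smith normal form has invariant factors (1,1,1,1,1,1,1,1,1,1,1,1).

The boundary map ∂_3: C_3 → C_2 sends each 3-simplex σ to the alternating sum Σ_i (−1)^i (σ with its i-th vertex removed). For instance
  ∂abgh = bgh − agh + abh − abg,
  ∂bghi = ghi − bhi + bgi − bgh.
As a 14×2 matrix over Z this has rank 2, with invariant factors (1,1).

Reading off H_k = ker ∂_k / im ∂_{k+1}:

  H_0: rank C_0 − rank ∂_1 = 10 − 9 = 1, and the invariant factors of ∂_1 are all 1, so H_0 ≅ Z.
  H_1: rank ker ∂_1 − rank ∂_2 = (23 − 9) − 12 = 2, and the invariant factors of ∂_2 are all 1, so H_1 ≅ Z^2.
  H_2: rank ker ∂_2 − rank ∂_3 = (14 − 12) − 2 = 0, and the invariant factors of ∂_3 are all 1, so H_2 ≅ 0.
  H_3: rank ker ∂_3 − rank ∂_4 = (2 − 2) − 0 = 0, and there is no ∂_4, so H_3 ≅ 0.

As a check, the Euler characteristic is 10 − 23 + 14 − 2 = -1, which agrees with 1 − 2 + 0 − 0 = -1.

Hence the Betti numbers are b_0 = 1, b_1 = 2, b_2 = 0, b_3 = 0.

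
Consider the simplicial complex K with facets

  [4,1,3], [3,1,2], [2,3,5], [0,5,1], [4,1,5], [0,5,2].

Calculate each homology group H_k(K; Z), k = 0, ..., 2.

Order the vertices as 0 < 1 < 2 < 3 < 4 < 5. Listing each simplex with vertices in this order, K has dimension 2 with simplices:

  0-simplices (6): [0], [1], [2], [3], [4], [5]
  1-simplices (12): [0,1], [0,2], [0,5], [1,2], [1,3], [1,4], [1,5], [2,3], [2,5], [3,4], [3,5], [4,5]
  2-simplices (6): [0,1,5], [0,2,5], [1,2,3], [1,3,4], [1,4,5], [2,3,5]

giving chain groups C_0 ≅ Z^6, C_1 ≅ Z^12, C_2 ≅ Z^6.

∂_1: C_1 → C_0 maps an edge to its endpoints' difference, ∂[p,q] = q − p. For instance
  ∂[1,5] = [5] − [1].
This gives a 6×12 integer matrix of rank 5; reducing to Smith normal form yields diagonal entries (1,1,1,1,1).

∂_2: C_2 → C_1 acts by ∂[p,q,r] = [q,r] − [p,r] + [p,q]. For instance
  ∂[1,3,4] = [3,4] − [1,4] + [1,3],
  ∂[2,3,5] = [3,5] − [2,5] + [2,3].
As a 12×6 matrix over Z this has rank 6, with invariant factors (1,1,1,1,1,1).

Computing H_k = (kernel of ∂_k) / (image of ∂_{k+1}):

  H_0: rank C_0 − rank ∂_1 = 6 − 5 = 1, and the invariant factors of ∂_1 are all 1, so H_0 ≅ Z.
  H_1: rank ker ∂_1 − rank ∂_2 = (12 − 5) − 6 = 1, and the invariant factors of ∂_2 are all 1, so H_1 ≅ Z.
  H_2: rank ker ∂_2 − rank ∂_3 = (6 − 6) − 0 = 0, and there is no ∂_3, so H_2 ≅ 0.

As a check, the Euler characteristic is 6 − 12 + 6 = 0, which agrees with 1 − 1 + 0 = 0.

H_0 = Z,  H_1 = Z,  H_2 = 0.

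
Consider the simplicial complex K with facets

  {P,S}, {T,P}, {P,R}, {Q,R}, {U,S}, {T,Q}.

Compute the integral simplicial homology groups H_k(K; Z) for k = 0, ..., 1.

H_0 = Z,  H_1 = Z.

Take the total order P < Q < R < S < T < U on the vertex set. Then K (dimension 1) consists of the simplices:

  0-simplices (6): P, Q, R, S, T, U
  1-simplices (6): PR, PS, PT, QR, QT, SU

Hence C_0 ≅ Z^6, C_1 ≅ Z^6.

∂_1: C_1 → C_0 maps an edge to its endpoints' difference, ∂[p,q] = q − p. For instance
  ∂PR = R − P.
As a 6×6 matrix over Z this has rank 5, with invariant factors (1,1,1,1,1).

Now H_k = ker ∂_k / im ∂_{k+1}, so:

  H_0: rank C_0 − rank ∂_1 = 6 − 5 = 1, and the invariant factors of ∂_1 are all 1, so H_0 = Z.
  H_1: rank ker ∂_1 − rank ∂_2 = (6 − 5) − 0 = 1, and there is no ∂_2, so H_1 = Z.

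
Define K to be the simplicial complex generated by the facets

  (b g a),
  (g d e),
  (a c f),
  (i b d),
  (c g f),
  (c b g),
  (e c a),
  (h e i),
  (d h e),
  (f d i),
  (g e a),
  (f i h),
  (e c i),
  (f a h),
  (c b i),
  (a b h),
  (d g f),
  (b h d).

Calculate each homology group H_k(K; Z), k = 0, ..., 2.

H_0 = Z,  H_1 = Z × Z/2,  H_2 = 0.

Take the total order a < b < c < d < e < f < g < h < i on the vertex set. Then K (dimension 2) consists of the simplices:

  0-simplices (9): a, b, c, d, e, f, g, h, i
  1-simplices (27): ab, ac, ae, af, ag, ah, bc, bd, bg, bh, bi, ce, cf, cg, ci, de, df, dg, dh, di, eg, eh, ei, fg, fh, fi, hi
  2-simplices (18): abg, abh, ace, acf, aeg, afh, bcg, bci, bdh, bdi, cei, cfg, deg, deh, dfg, dfi, ehi, fhi

so the chain groups are C_0 ≅ Z^9, C_1 ≅ Z^27, C_2 ≅ Z^18.

Boundary ∂_1: C_1 → C_0 is given by ∂[p,q] = [q] − [p]. For instance
  ∂ag = g − a.
The 9×27 boundary matrix has rank 8 and Smith normal form diag(1,1,1,1,1,1,1,1).

Boundary ∂_2: C_2 → C_1 sends each 2-simplex [p,q,r] to [q,r] − [p,r] + [p,q]. For instance
  ∂ace = ce − ae + ac,
  ∂dfi = fi − di + df.
The resulting 27×18 matrix has rank 18, and its Smith normal form has invariant factors (1,1,1,1,1,1,1,1,1,1,1,1,1,1,1,1,1,2).

Now H_k = ker ∂_k / im ∂_{k+1}, so:

  H_0: rank C_0 − rank ∂_1 = 9 − 8 = 1, and the invariant factors of ∂_1 are all 1, so H_0 ≅ Z.
  H_1: rank ker ∂_1 − rank ∂_2 = (27 − 8) − 18 = 1, and ∂_2 has invariant factor 2 > 1, so H_1 ≅ Z × Z/2.
  H_2: rank ker ∂_2 − rank ∂_3 = (18 − 18) − 0 = 0, and there is no ∂_3, so H_2 ≅ 0.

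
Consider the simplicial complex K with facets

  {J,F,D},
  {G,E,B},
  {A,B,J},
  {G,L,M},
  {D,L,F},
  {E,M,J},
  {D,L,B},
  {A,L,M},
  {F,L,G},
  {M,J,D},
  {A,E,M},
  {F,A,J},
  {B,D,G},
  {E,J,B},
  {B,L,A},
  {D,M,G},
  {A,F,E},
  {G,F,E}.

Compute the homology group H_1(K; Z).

H_1 ≅ Z ⊕ Z/2.

Fix the vertex order A < B < D < E < F < G < J < L < M and write every simplex with vertices in increasing order. Then dim K = 2 and the simplices of K are:

  0-simplices (9): A, B, D, E, F, G, J, L, M
  1-simplices (27): AB, AE, AF, AJ, AL, AM, BD, BE, BG, BJ, BL, DF, DG, DJ, DL, DM, EF, EG, EJ, EM, FG, FJ, FL, GL, GM, JM, LM
  2-simplices (18): ABJ, ABL, AEF, AEM, AFJ, ALM, BDG, BDL, BEG, BEJ, DFJ, DFL, DGM, DJM, EFG, EJM, FGL, GLM

Hence C_0 ≅ Z^9, C_1 ≅ Z^27, C_2 ≅ Z^18.

∂_1: C_1 → C_0 is given by ∂[p,q] = [q] − [p]. For instance
  ∂BE = E − B.
The 9×27 boundary matrix has rank 8 and Smith normal form diag(1,1,1,1,1,1,1,1).

Boundary ∂_2: C_2 → C_1 sends each 2-simplex [p,q,r] to [q,r] − [p,r] + [p,q]. For instance
  ∂DFJ = FJ − DJ + DF,
  ∂BDL = DL − BL + BD.
As a 27×18 matrix over Z this has rank 18, with invariant factors (1,1,1,1,1,1,1,1,1,1,1,1,1,1,1,1,1,2).

Reading off H_k = ker ∂_k / im ∂_{k+1}:

  H_1: rank ker ∂_1 − rank ∂_2 = (27 − 8) − 18 = 1, and ∂_2 has invariant factor 2 > 1, so H_1 = Z ⊕ Z/2.

(K is a triangulation of the Klein bottle.)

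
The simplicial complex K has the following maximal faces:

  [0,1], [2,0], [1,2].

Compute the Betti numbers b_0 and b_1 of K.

b_0 = 1, b_1 = 1.

Order the vertices as 0 < 1 < 2. Listing each simplex with vertices in this order, K has dimension 1 with simplices:

  0-simplices (3): [0], [1], [2]
  1-simplices (3): [0,1], [0,2], [1,2]

giving chain groups C_0 ≅ Z^3, C_1 ≅ Z^3.

Boundary ∂_1: C_1 → C_0 maps an edge to its endpoints' difference, ∂[p,q] = q − p. For instance
  ∂[0,1] = [1] − [0].
This gives a 3×3 integer matrix of rank 2; reducing to Smith normal form yields diagonal entries (1,1).

Now H_k = ker ∂_k / im ∂_{k+1}, so:

  H_0: rank C_0 − rank ∂_1 = 3 − 2 = 1, and the invariant factors of ∂_1 are all 1, so H_0 ≅ Z.
  H_1: rank ker ∂_1 − rank ∂_2 = (3 − 2) − 0 = 1, and there is no ∂_2, so H_1 ≅ Z.

(K is a triangulation of the circle S^1.)

Hence the Betti numbers are b_0 = 1, b_1 = 1.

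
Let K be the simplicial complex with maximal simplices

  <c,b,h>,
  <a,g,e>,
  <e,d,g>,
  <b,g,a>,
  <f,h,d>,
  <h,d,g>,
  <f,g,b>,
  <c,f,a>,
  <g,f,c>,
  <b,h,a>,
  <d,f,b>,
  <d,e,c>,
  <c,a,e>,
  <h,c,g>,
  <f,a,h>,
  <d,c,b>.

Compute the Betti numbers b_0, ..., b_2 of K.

b_0 = 1, b_1 = 2, b_2 = 1.

Order the vertices as a < b < c < d < e < f < g < h. Listing each simplex with vertices in this order, K has dimension 2 with simplices:

  0-simplices (8): a, b, c, d, e, f, g, h
  1-simplices (24): ab, ac, ae, af, ag, ah, bc, bd, bf, bg, bh, cd, ce, cf, cg, ch, de, df, dg, dh, eg, fg, fh, gh
  2-simplices (16): abg, abh, ace, acf, aeg, afh, bcd, bch, bdf, bfg, cde, cfg, cgh, deg, dfh, dgh

so the chain groups are C_0 ≅ Z^8, C_1 ≅ Z^24, C_2 ≅ Z^16.

The boundary map ∂_1: C_1 → C_0 is given by ∂[p,q] = [q] − [p]. For instance
  ∂bd = d − b.
As a 8×24 matrix over Z this has rank 7, with invariant factors (1,1,1,1,1,1,1).

The boundary map ∂_2: C_2 → C_1 acts by ∂[p,q,r] = [q,r] − [p,r] + [p,q]. For instance
  ∂dgh = gh − dh + dg,
  ∂bdf = df − bf + bd.
The resulting 24×16 matrix has rank 15, and its Smith normal form has invariant factors (1,1,1,1,1,1,1,1,1,1,1,1,1,1,1).

From H_k ≅ ker(∂_k) / im(∂_{k+1}) we obtain:

  H_0: rank C_0 − rank ∂_1 = 8 − 7 = 1, and the invariant factors of ∂_1 are all 1, so H_0 = Z.
  H_1: rank ker ∂_1 − rank ∂_2 = (24 − 7) − 15 = 2, and the invariant factors of ∂_2 are all 1, so H_1 = Z^2.
  H_2: rank ker ∂_2 − rank ∂_3 = (16 − 15) − 0 = 1, and there is no ∂_3, so H_2 = Z.

Hence the Betti numbers are b_0 = 1, b_1 = 2, b_2 = 1.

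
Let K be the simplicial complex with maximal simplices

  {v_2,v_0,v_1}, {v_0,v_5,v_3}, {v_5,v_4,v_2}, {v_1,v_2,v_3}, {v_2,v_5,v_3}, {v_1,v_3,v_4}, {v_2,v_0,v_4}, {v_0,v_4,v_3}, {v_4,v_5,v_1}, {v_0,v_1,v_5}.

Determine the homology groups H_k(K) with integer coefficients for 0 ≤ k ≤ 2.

H_0 ≅ Z,  H_1 ≅ Z/2,  H_2 = 0.

Order the vertices as v_0 < v_1 < v_2 < v_3 < v_4 < v_5. Listing each simplex with vertices in this order, K has dimension 2 with simplices:

  0-simplices (6): [v_0], [v_1], [v_2], [v_3], [v_4], [v_5]
  1-simplices (15): (15 of them)
  2-simplices (10): [v_0,v_1,v_2], [v_0,v_1,v_5], [v_0,v_2,v_4], [v_0,v_3,v_4], [v_0,v_3,v_5], [v_1,v_2,v_3], [v_1,v_3,v_4], [v_1,v_4,v_5], [v_2,v_3,v_5], [v_2,v_4,v_5]

Hence C_0 ≅ Z^6, C_1 ≅ Z^15, C_2 ≅ Z^10.

The boundary map ∂_1: C_1 → C_0 maps an edge to its endpoints' difference, ∂[p,q] = q − p. For instance
  ∂[v_0,v_5] = [v_5] − [v_0].
The resulting 6×15 matrix has rank 5, and its Smith normal form has invariant factors (1,1,1,1,1).

The boundary map ∂_2: C_2 → C_1 maps a triangle to the signed sum of its edges. For instance
  ∂[v_1,v_4,v_5] = [v_4,v_5] − [v_1,v_5] + [v_1,v_4],
  ∂[v_0,v_2,v_4] = [v_2,v_4] − [v_0,v_4] + [v_0,v_2].
As a 15×10 matrix over Z this has rank 10, with invariant factors (1,1,1,1,1,1,1,1,1,2).

Reading off H_k = ker ∂_k / im ∂_{k+1}:

  H_0: rank C_0 − rank ∂_1 = 6 − 5 = 1, and the invariant factors of ∂_1 are all 1, so H_0 = Z.
  H_1: rank ker ∂_1 − rank ∂_2 = (15 − 5) − 10 = 0, and ∂_2 has invariant factor 2 > 1, so H_1 = Z/2.
  H_2: rank ker ∂_2 − rank ∂_3 = (10 − 10) − 0 = 0, and there is no ∂_3, so H_2 = 0.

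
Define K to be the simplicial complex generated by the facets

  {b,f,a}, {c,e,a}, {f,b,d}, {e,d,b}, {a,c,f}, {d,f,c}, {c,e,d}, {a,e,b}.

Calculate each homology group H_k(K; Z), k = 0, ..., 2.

Take the total order a < b < c < d < e < f on the vertex set. Then K (dimension 2) consists of the simplices:

  0-simplices (6): a, b, c, d, e, f
  1-simplices (12): ab, ac, ae, af, bd, be, bf, cd, ce, cf, de, df
  2-simplices (8): abe, abf, ace, acf, bde, bdf, cde, cdf

Hence C_0 ≅ Z^6, C_1 ≅ Z^12, C_2 ≅ Z^8.

Boundary ∂_1: C_1 → C_0 sends each edge [p,q] (with p < q) to q − p. For instance
  ∂df = f − d.
The resulting 6×12 matrix has rank 5, and its Smith normal form has invariant factors (1,1,1,1,1).

Boundary ∂_2: C_2 → C_1 sends each 2-simplex [p,q,r] to [q,r] − [p,r] + [p,q]. For instance
  ∂abf = bf − af + ab,
  ∂bdf = df − bf + bd.
This gives a 12×8 integer matrix of rank 7; reducing to Smith normal form yields diagonal entries (1,1,1,1,1,1,1).

Computing H_k = (kernel of ∂_k) / (image of ∂_{k+1}):

  H_0: rank C_0 − rank ∂_1 = 6 − 5 = 1, and the invariant factors of ∂_1 are all 1, so H_0 ≅ Z.
  H_1: rank ker ∂_1 − rank ∂_2 = (12 − 5) − 7 = 0, and the invariant factors of ∂_2 are all 1, so H_1 ≅ 0.
  H_2: rank ker ∂_2 − rank ∂_3 = (8 − 7) − 0 = 1, and there is no ∂_3, so H_2 ≅ Z.

As a check, the Euler characteristic is 6 − 12 + 8 = 2, which agrees with 1 − 0 + 1 = 2.

H_0 = Z,  H_1 = 0,  H_2 = Z.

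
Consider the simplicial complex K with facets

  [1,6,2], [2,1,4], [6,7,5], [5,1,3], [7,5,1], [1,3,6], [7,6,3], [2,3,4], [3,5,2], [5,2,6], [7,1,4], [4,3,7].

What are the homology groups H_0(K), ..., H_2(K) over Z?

H_0 = Z,  H_1 = Z/2,  H_2 = 0.

Take the total order 1 < 2 < 3 < 4 < 5 < 6 < 7 on the vertex set. Then K (dimension 2) consists of the simplices:

  0-simplices (7): [1], [2], [3], [4], [5], [6], [7]
  1-simplices (18): [1,2], [1,3], [1,4], [1,5], [1,6], [1,7], [2,3], [2,4], [2,5], [2,6], [3,4], [3,5], [3,6], [3,7], [4,7], [5,6], [5,7], [6,7]
  2-simplices (12): [1,2,4], [1,2,6], [1,3,5], [1,3,6], [1,4,7], [1,5,7], [2,3,4], [2,3,5], [2,5,6], [3,4,7], [3,6,7], [5,6,7]

so the chain groups are C_0 ≅ Z^7, C_1 ≅ Z^18, C_2 ≅ Z^12.

Boundary ∂_1: C_1 → C_0 maps an edge to its endpoints' difference, ∂[p,q] = q − p.
The 7×18 boundary matrix has rank 6 and Smith normal form diag(1,1,1,1,1,1).

Boundary ∂_2: C_2 → C_1 acts by ∂[p,q,r] = [q,r] − [p,r] + [p,q]. For instance
  ∂[1,3,6] = [3,6] − [1,6] + [1,3],
  ∂[1,4,7] = [4,7] − [1,7] + [1,4].
The 18×12 boundary matrix has rank 12 and Smith normal form diag(1,1,1,1,1,1,1,1,1,1,1,2).

Now H_k = ker ∂_k / im ∂_{k+1}, so:

  H_0: rank C_0 − rank ∂_1 = 7 − 6 = 1, and the invariant factors of ∂_1 are all 1, so H_0 ≅ Z.
  H_1: rank ker ∂_1 − rank ∂_2 = (18 − 6) − 12 = 0, and ∂_2 has invariant factor 2 > 1, so H_1 ≅ Z/2.
  H_2: rank ker ∂_2 − rank ∂_3 = (12 − 12) − 0 = 0, and there is no ∂_3, so H_2 ≅ 0.

As a check, the Euler characteristic is 7 − 18 + 12 = 1, which agrees with 1 − 0 + 0 = 1.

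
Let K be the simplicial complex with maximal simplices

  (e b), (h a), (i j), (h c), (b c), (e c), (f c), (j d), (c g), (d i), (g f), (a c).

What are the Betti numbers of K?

Order the vertices as a < b < c < d < e < f < g < h < i < j. Listing each simplex with vertices in this order, K has dimension 1 with simplices:

  0-simplices (10): a, b, c, d, e, f, g, h, i, j
  1-simplices (12): ac, ah, bc, be, ce, cf, cg, ch, di, dj, fg, ij

Hence C_0 ≅ Z^10, C_1 ≅ Z^12.

The boundary map ∂_1: C_1 → C_0 maps an edge to its endpoints' difference, ∂[p,q] = q − p. For instance
  ∂di = i − d.
The resulting 10×12 matrix has rank 8, and its Smith normal form has invariant factors (1,1,1,1,1,1,1,1).

Computing H_k = (kernel of ∂_k) / (image of ∂_{k+1}):

  H_0: rank C_0 − rank ∂_1 = 10 − 8 = 2, and the invariant factors of ∂_1 are all 1, so H_0 = Z^2.
  H_1: rank ker ∂_1 − rank ∂_2 = (12 − 8) − 0 = 4, and there is no ∂_2, so H_1 = Z^4.

Hence the Betti numbers are b_0 = 2, b_1 = 4.

b_0 = 2, b_1 = 4.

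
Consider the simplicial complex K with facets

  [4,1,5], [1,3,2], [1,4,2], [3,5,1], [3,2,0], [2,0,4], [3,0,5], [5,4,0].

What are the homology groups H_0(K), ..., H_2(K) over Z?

Take the total order 0 < 1 < 2 < 3 < 4 < 5 on the vertex set. Then K (dimension 2) consists of the simplices:

  0-simplices (6): [0], [1], [2], [3], [4], [5]
  1-simplices (12): [0,2], [0,3], [0,4], [0,5], [1,2], [1,3], [1,4], [1,5], [2,3], [2,4], [3,5], [4,5]
  2-simplices (8): [0,2,3], [0,2,4], [0,3,5], [0,4,5], [1,2,3], [1,2,4], [1,3,5], [1,4,5]

giving chain groups C_0 ≅ Z^6, C_1 ≅ Z^12, C_2 ≅ Z^8.

∂_1: C_1 → C_0 maps an edge to its endpoints' difference, ∂[p,q] = q − p. For instance
  ∂[4,5] = [5] − [4].
The 6×12 boundary matrix has rank 5 and Smith normal form diag(1,1,1,1,1).

Boundary ∂_2: C_2 → C_1 maps a triangle to the signed sum of its edges. For instance
  ∂[0,3,5] = [3,5] − [0,5] + [0,3],
  ∂[1,2,3] = [2,3] − [1,3] + [1,2].
This gives a 12×8 integer matrix of rank 7; reducing to Smith normal form yields diagonal entries (1,1,1,1,1,1,1).

Now H_k = ker ∂_k / im ∂_{k+1}, so:

  H_0: rank C_0 − rank ∂_1 = 6 − 5 = 1, and the invariant factors of ∂_1 are all 1, so H_0 ≅ Z.
  H_1: rank ker ∂_1 − rank ∂_2 = (12 − 5) − 7 = 0, and the invariant factors of ∂_2 are all 1, so H_1 ≅ 0.
  H_2: rank ker ∂_2 − rank ∂_3 = (8 − 7) − 0 = 1, and there is no ∂_3, so H_2 ≅ Z.

As a check, the Euler characteristic is 6 − 12 + 8 = 2, which agrees with 1 − 0 + 1 = 2.
(K is a triangulation of the 2-sphere S^2.)

H_0 = Z,  H_1 = 0,  H_2 = Z.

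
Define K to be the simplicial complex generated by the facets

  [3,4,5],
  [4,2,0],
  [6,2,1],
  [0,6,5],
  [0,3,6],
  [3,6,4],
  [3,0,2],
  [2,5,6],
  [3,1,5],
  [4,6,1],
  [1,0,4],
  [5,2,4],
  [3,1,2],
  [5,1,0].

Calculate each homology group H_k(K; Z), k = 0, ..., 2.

Fix the vertex order 0 < 1 < 2 < 3 < 4 < 5 < 6 and write every simplex with vertices in increasing order. Then dim K = 2 and the simplices of K are:

  0-simplices (7): [0], [1], [2], [3], [4], [5], [6]
  1-simplices (21): [0,1], [0,2], [0,3], [0,4], [0,5], [0,6], [1,2], [1,3], [1,4], [1,5], [1,6], [2,3], [2,4], [2,5], [2,6], [3,4], [3,5], [3,6], [4,5], [4,6], [5,6]
  2-simplices (14): [0,1,4], [0,1,5], [0,2,3], [0,2,4], [0,3,6], [0,5,6], [1,2,3], [1,2,6], [1,3,5], [1,4,6], [2,4,5], [2,5,6], [3,4,5], [3,4,6]

giving chain groups C_0 ≅ Z^7, C_1 ≅ Z^21, C_2 ≅ Z^14.

The boundary map ∂_1: C_1 → C_0 maps an edge to its endpoints' difference, ∂[p,q] = q − p.
This gives a 7×21 integer matrix of rank 6; reducing to Smith normal form yields diagonal entries (1,1,1,1,1,1).

The boundary map ∂_2: C_2 → C_1 acts by ∂[p,q,r] = [q,r] − [p,r] + [p,q]. For instance
  ∂[3,4,6] = [4,6] − [3,6] + [3,4],
  ∂[1,4,6] = [4,6] − [1,6] + [1,4].
The resulting 21×14 matrix has rank 13, and its Smith normal form has invariant factors (1,1,1,1,1,1,1,1,1,1,1,1,1).

From H_k ≅ ker(∂_k) / im(∂_{k+1}) we obtain:

  H_0: rank C_0 − rank ∂_1 = 7 − 6 = 1, and the invariant factors of ∂_1 are all 1, so H_0 ≅ Z.
  H_1: rank ker ∂_1 − rank ∂_2 = (21 − 6) − 13 = 2, and the invariant factors of ∂_2 are all 1, so H_1 ≅ Z^2.
  H_2: rank ker ∂_2 − rank ∂_3 = (14 − 13) − 0 = 1, and there is no ∂_3, so H_2 ≅ Z.

H_0 ≅ Z,  H_1 ≅ Z^2,  H_2 ≅ Z.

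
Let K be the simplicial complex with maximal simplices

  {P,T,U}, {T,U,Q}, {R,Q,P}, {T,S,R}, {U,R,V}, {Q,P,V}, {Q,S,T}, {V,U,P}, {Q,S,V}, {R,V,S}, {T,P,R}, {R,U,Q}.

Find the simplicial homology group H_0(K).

Fix the vertex order P < Q < R < S < T < U < V and write every simplex with vertices in increasing order. Then dim K = 2 and the simplices of K are:

  0-simplices (7): P, Q, R, S, T, U, V
  1-simplices (18): PQ, PR, PT, PU, PV, QR, QS, QT, QU, QV, RS, RT, RU, RV, ST, SV, TU, UV
  2-simplices (12): PQR, PQV, PRT, PTU, PUV, QRU, QST, QSV, QTU, RST, RSV, RUV

giving chain groups C_0 ≅ Z^7, C_1 ≅ Z^18, C_2 ≅ Z^12.

Boundary ∂_1: C_1 → C_0 is given by ∂[p,q] = [q] − [p].
As a 7×18 matrix over Z this has rank 6, with invariant factors (1,1,1,1,1,1).

∂_2: C_2 → C_1 sends each 2-simplex [p,q,r] to [q,r] − [p,r] + [p,q]. For instance
  ∂QTU = TU − QU + QT,
  ∂RSV = SV − RV + RS.
This gives a 18×12 integer matrix of rank 12; reducing to Smith normal form yields diagonal entries (1,1,1,1,1,1,1,1,1,1,1,2).

From H_k ≅ ker(∂_k) / im(∂_{k+1}) we obtain:

  H_0: rank C_0 − rank ∂_1 = 7 − 6 = 1, and the invariant factors of ∂_1 are all 1, so H_0 ≅ Z.

(K is a triangulation of the real projective plane RP^2.)

H_0 ≅ Z.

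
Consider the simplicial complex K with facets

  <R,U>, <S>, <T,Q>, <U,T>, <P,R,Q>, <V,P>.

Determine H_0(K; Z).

H_0 = Z^2.

Fix the vertex order P < Q < R < S < T < U < V and write every simplex with vertices in increasing order. Then dim K = 2 and the simplices of K are:

  0-simplices (7): P, Q, R, S, T, U, V
  1-simplices (7): PQ, PR, PV, QR, QT, RU, TU
  2-simplices (1): PQR

so the chain groups are C_0 ≅ Z^7, C_1 ≅ Z^7, C_2 ≅ Z^1.

Boundary ∂_1: C_1 → C_0 is given by ∂[p,q] = [q] − [p].
This gives a 7×7 integer matrix of rank 5; reducing to Smith normal form yields diagonal entries (1,1,1,1,1).

Boundary ∂_2: C_2 → C_1 sends each 2-simplex [p,q,r] to [q,r] − [p,r] + [p,q]. For instance
  ∂PQR = QR − PR + PQ.
As a 7×1 matrix over Z this has rank 1, with invariant factors (1).

Reading off H_k = ker ∂_k / im ∂_{k+1}:

  H_0: rank C_0 − rank ∂_1 = 7 − 5 = 2, and the invariant factors of ∂_1 are all 1, so H_0 ≅ Z^2.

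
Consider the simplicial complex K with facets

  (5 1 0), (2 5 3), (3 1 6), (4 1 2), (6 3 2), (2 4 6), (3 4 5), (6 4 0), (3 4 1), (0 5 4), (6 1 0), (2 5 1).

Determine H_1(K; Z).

K has 7 vertices, 18 edges, 12 triangles.
rank ∂_1 = 6, rank ∂_2 = 12 ⇒ b_1 = 18 − 6 − 12 = 0; ∂_2 has invariant factor(s) [2] giving torsion. So H_1 ≅ Z/2.

H_1 = Z/2.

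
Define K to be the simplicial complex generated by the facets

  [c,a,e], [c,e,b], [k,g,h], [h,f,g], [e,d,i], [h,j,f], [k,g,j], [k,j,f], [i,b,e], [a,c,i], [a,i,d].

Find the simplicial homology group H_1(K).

H_1 = Z^2.

Fix the vertex order a < b < c < d < e < f < g < h < i < j < k and write every simplex with vertices in increasing order. Then dim K = 2 and the simplices of K are:

  0-simplices (11): a, b, c, d, e, f, g, h, i, j, k
  1-simplices (22): ac, ad, ae, ai, bc, be, bi, ce, ci, de, di, ei, fg, fh, fj, fk, gh, gj, gk, hj, hk, jk
  2-simplices (11): ace, aci, adi, bce, bei, dei, fgh, fhj, fjk, ghk, gjk

giving chain groups C_0 ≅ Z^11, C_1 ≅ Z^22, C_2 ≅ Z^11.

∂_1: C_1 → C_0 sends each edge [p,q] (with p < q) to q − p. For instance
  ∂jk = k − j.
The resulting 11×22 matrix has rank 9, and its Smith normal form has invariant factors (1,1,1,1,1,1,1,1,1).

The boundary map ∂_2: C_2 → C_1 sends each 2-simplex [p,q,r] to [q,r] − [p,r] + [p,q]. For instance
  ∂dei = ei − di + de,
  ∂fhj = hj − fj + fh.
As a 22×11 matrix over Z this has rank 11, with invariant factors (1,1,1,1,1,1,1,1,1,1,1).

Reading off H_k = ker ∂_k / im ∂_{k+1}:

  H_1: rank ker ∂_1 − rank ∂_2 = (22 − 9) − 11 = 2, and the invariant factors of ∂_2 are all 1, so H_1 ≅ Z^2.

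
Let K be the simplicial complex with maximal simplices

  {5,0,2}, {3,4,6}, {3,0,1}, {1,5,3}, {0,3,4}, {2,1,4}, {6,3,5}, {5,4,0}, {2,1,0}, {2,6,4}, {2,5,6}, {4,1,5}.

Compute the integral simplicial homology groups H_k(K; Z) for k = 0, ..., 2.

H_0 ≅ Z,  H_1 ≅ Z/2,  H_2 = 0.

Order the vertices as 0 < 1 < 2 < 3 < 4 < 5 < 6. Listing each simplex with vertices in this order, K has dimension 2 with simplices:

  0-simplices (7): [0], [1], [2], [3], [4], [5], [6]
  1-simplices (18): [0,1], [0,2], [0,3], [0,4], [0,5], [1,2], [1,3], [1,4], [1,5], [2,4], [2,5], [2,6], [3,4], [3,5], [3,6], [4,5], [4,6], [5,6]
  2-simplices (12): [0,1,2], [0,1,3], [0,2,5], [0,3,4], [0,4,5], [1,2,4], [1,3,5], [1,4,5], [2,4,6], [2,5,6], [3,4,6], [3,5,6]

giving chain groups C_0 ≅ Z^7, C_1 ≅ Z^18, C_2 ≅ Z^12.

The boundary map ∂_1: C_1 → C_0 is given by ∂[p,q] = [q] − [p]. For instance
  ∂[1,3] = [3] − [1].
This gives a 7×18 integer matrix of rank 6; reducing to Smith normal form yields diagonal entries (1,1,1,1,1,1).

∂_2: C_2 → C_1 acts by ∂[p,q,r] = [q,r] − [p,r] + [p,q]. For instance
  ∂[1,4,5] = [4,5] − [1,5] + [1,4],
  ∂[1,3,5] = [3,5] − [1,5] + [1,3].
The 18×12 boundary matrix has rank 12 and Smith normal form diag(1,1,1,1,1,1,1,1,1,1,1,2).

From H_k ≅ ker(∂_k) / im(∂_{k+1}) we obtain:

  H_0: rank C_0 − rank ∂_1 = 7 − 6 = 1, and the invariant factors of ∂_1 are all 1, so H_0 ≅ Z.
  H_1: rank ker ∂_1 − rank ∂_2 = (18 − 6) − 12 = 0, and ∂_2 has invariant factor 2 > 1, so H_1 ≅ Z/2.
  H_2: rank ker ∂_2 − rank ∂_3 = (12 − 12) − 0 = 0, and there is no ∂_3, so H_2 ≅ 0.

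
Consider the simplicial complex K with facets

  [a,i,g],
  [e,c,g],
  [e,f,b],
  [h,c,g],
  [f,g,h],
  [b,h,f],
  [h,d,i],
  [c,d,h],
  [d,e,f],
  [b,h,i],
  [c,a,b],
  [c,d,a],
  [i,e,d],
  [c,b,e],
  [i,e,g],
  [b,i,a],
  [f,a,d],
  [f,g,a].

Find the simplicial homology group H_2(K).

Order the vertices as a < b < c < d < e < f < g < h < i. Listing each simplex with vertices in this order, K has dimension 2 with simplices:

  0-simplices (9): a, b, c, d, e, f, g, h, i
  1-simplices (27): ab, ac, ad, af, ag, ai, bc, be, bf, bh, bi, cd, ce, cg, ch, de, df, dh, di, ef, eg, ei, fg, fh, gh, gi, hi
  2-simplices (18): abc, abi, acd, adf, afg, agi, bce, bef, bfh, bhi, cdh, ceg, cgh, def, dei, dhi, egi, fgh

giving chain groups C_0 ≅ Z^9, C_1 ≅ Z^27, C_2 ≅ Z^18.

The boundary map ∂_1: C_1 → C_0 is given by ∂[p,q] = [q] − [p]. For instance
  ∂ei = i − e.
This gives a 9×27 integer matrix of rank 8; reducing to Smith normal form yields diagonal entries (1,1,1,1,1,1,1,1).

The boundary map ∂_2: C_2 → C_1 acts by ∂[p,q,r] = [q,r] − [p,r] + [p,q]. For instance
  ∂adf = df − af + ad,
  ∂agi = gi − ai + ag.
This gives a 27×18 integer matrix of rank 17; reducing to Smith normal form yields diagonal entries (1,1,1,1,1,1,1,1,1,1,1,1,1,1,1,1,1).

Computing H_k = (kernel of ∂_k) / (image of ∂_{k+1}):

  H_2: rank ker ∂_2 − rank ∂_3 = (18 − 17) − 0 = 1, and there is no ∂_3, so H_2 ≅ Z.

(K is a triangulation of the torus T^2.)

H_2 = Z.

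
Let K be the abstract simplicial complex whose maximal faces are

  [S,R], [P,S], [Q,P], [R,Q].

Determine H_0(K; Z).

H_0 = Z.

Order the vertices as P < Q < R < S. Listing each simplex with vertices in this order, K has dimension 1 with simplices:

  0-simplices (4): P, Q, R, S
  1-simplices (4): PQ, PS, QR, RS

Hence C_0 ≅ Z^4, C_1 ≅ Z^4.

The boundary map ∂_1: C_1 → C_0 is given by ∂[p,q] = [q] − [p]. For instance
  ∂RS = S − R.
As a 4×4 matrix over Z this has rank 3, with invariant factors (1,1,1).

Computing H_k = (kernel of ∂_k) / (image of ∂_{k+1}):

  H_0: rank C_0 − rank ∂_1 = 4 − 3 = 1, and the invariant factors of ∂_1 are all 1, so H_0 ≅ Z.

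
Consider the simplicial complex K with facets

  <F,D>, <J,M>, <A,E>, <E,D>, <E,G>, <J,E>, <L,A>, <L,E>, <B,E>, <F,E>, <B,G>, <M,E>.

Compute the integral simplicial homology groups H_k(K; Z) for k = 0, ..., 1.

Order the vertices as A < B < D < E < F < G < J < L < M. Listing each simplex with vertices in this order, K has dimension 1 with simplices:

  0-simplices (9): A, B, D, E, F, G, J, L, M
  1-simplices (12): AE, AL, BE, BG, DE, DF, EF, EG, EJ, EL, EM, JM

Hence C_0 ≅ Z^9, C_1 ≅ Z^12.

The boundary map ∂_1: C_1 → C_0 sends each edge [p,q] (with p < q) to q − p. For instance
  ∂EM = M − E.
The 9×12 boundary matrix has rank 8 and Smith normal form diag(1,1,1,1,1,1,1,1).

Computing H_k = (kernel of ∂_k) / (image of ∂_{k+1}):

  H_0: rank C_0 − rank ∂_1 = 9 − 8 = 1, and the invariant factors of ∂_1 are all 1, so H_0 ≅ Z.
  H_1: rank ker ∂_1 − rank ∂_2 = (12 − 8) − 0 = 4, and there is no ∂_2, so H_1 ≅ Z^4.

As a check, the Euler characteristic is 9 − 12 = -3, which agrees with 1 − 4 = -3.

H_0 = Z,  H_1 = Z^4.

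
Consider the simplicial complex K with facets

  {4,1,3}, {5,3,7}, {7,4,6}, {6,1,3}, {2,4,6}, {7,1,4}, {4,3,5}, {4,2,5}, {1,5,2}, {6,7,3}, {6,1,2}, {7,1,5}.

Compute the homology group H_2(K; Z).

H_2 ≅ 0.

Take the total order 1 < 2 < 3 < 4 < 5 < 6 < 7 on the vertex set. Then K (dimension 2) consists of the simplices:

  0-simplices (7): [1], [2], [3], [4], [5], [6], [7]
  1-simplices (18): [1,2], [1,3], [1,4], [1,5], [1,6], [1,7], [2,4], [2,5], [2,6], [3,4], [3,5], [3,6], [3,7], [4,5], [4,6], [4,7], [5,7], [6,7]
  2-simplices (12): [1,2,5], [1,2,6], [1,3,4], [1,3,6], [1,4,7], [1,5,7], [2,4,5], [2,4,6], [3,4,5], [3,5,7], [3,6,7], [4,6,7]

giving chain groups C_0 ≅ Z^7, C_1 ≅ Z^18, C_2 ≅ Z^12.

The boundary map ∂_1: C_1 → C_0 is given by ∂[p,q] = [q] − [p]. For instance
  ∂[1,7] = [7] − [1].
The resulting 7×18 matrix has rank 6, and its Smith normal form has invariant factors (1,1,1,1,1,1).

∂_2: C_2 → C_1 acts by ∂[p,q,r] = [q,r] − [p,r] + [p,q]. For instance
  ∂[1,3,4] = [3,4] − [1,4] + [1,3],
  ∂[3,5,7] = [5,7] − [3,7] + [3,5].
This gives a 18×12 integer matrix of rank 12; reducing to Smith normal form yields diagonal entries (1,1,1,1,1,1,1,1,1,1,1,2).

From H_k ≅ ker(∂_k) / im(∂_{k+1}) we obtain:

  H_2: rank ker ∂_2 − rank ∂_3 = (12 − 12) − 0 = 0, and there is no ∂_3, so H_2 = 0.

(K is a triangulation of the real projective plane RP^2.)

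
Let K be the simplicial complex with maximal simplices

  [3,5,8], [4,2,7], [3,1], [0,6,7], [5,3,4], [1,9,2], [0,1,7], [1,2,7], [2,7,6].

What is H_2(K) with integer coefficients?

Fix the vertex order 0 < 1 < 2 < 3 < 4 < 5 < 6 < 7 < 8 < 9 and write every simplex with vertices in increasing order. Then dim K = 2 and the simplices of K are:

  0-simplices (10): [0], [1], [2], [3], [4], [5], [6], [7], [8], [9]
  1-simplices (18): [0,1], [0,6], [0,7], [1,2], [1,3], [1,7], [1,9], [2,4], [2,6], [2,7], [2,9], [3,4], [3,5], [3,8], [4,5], [4,7], [5,8], [6,7]
  2-simplices (8): [0,1,7], [0,6,7], [1,2,7], [1,2,9], [2,4,7], [2,6,7], [3,4,5], [3,5,8]

giving chain groups C_0 ≅ Z^10, C_1 ≅ Z^18, C_2 ≅ Z^8.

∂_1: C_1 → C_0 maps an edge to its endpoints' difference, ∂[p,q] = q − p. For instance
  ∂[1,2] = [2] − [1].
This gives a 10×18 integer matrix of rank 9; reducing to Smith normal form yields diagonal entries (1,1,1,1,1,1,1,1,1).

∂_2: C_2 → C_1 sends each 2-simplex [p,q,r] to [q,r] − [p,r] + [p,q]. For instance
  ∂[0,6,7] = [6,7] − [0,7] + [0,6],
  ∂[1,2,9] = [2,9] − [1,9] + [1,2].
This gives a 18×8 integer matrix of rank 8; reducing to Smith normal form yields diagonal entries (1,1,1,1,1,1,1,1).

From H_k ≅ ker(∂_k) / im(∂_{k+1}) we obtain:

  H_2: rank ker ∂_2 − rank ∂_3 = (8 − 8) − 0 = 0, and there is no ∂_3, so H_2 = 0.

H_2 = 0.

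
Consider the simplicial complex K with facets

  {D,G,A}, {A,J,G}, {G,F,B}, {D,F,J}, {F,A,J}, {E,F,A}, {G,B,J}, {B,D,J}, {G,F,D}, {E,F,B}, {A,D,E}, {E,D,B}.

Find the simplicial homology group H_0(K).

We work with the vertex ordering A < B < D < E < F < G < J. The simplices of K, each written with vertices in increasing order, are:

  0-simplices (7): A, B, D, E, F, G, J
  1-simplices (18): AD, AE, AF, AG, AJ, BD, BE, BF, BG, BJ, DE, DF, DG, DJ, EF, FG, FJ, GJ
  2-simplices (12): ADE, ADG, AEF, AFJ, AGJ, BDE, BDJ, BEF, BFG, BGJ, DFG, DFJ

Hence C_0 ≅ Z^7, C_1 ≅ Z^18, C_2 ≅ Z^12.

The boundary map ∂_1: C_1 → C_0 is given by ∂[p,q] = [q] − [p].
This gives a 7×18 integer matrix of rank 6; reducing to Smith normal form yields diagonal entries (1,1,1,1,1,1).

∂_2: C_2 → C_1 maps a triangle to the signed sum of its edges. For instance
  ∂BDJ = DJ − BJ + BD,
  ∂BGJ = GJ − BJ + BG.
As a 18×12 matrix over Z this has rank 12, with invariant factors (1,1,1,1,1,1,1,1,1,1,1,2).

From H_k ≅ ker(∂_k) / im(∂_{k+1}) we obtain:

  H_0: rank C_0 − rank ∂_1 = 7 − 6 = 1, and the invariant factors of ∂_1 are all 1, so H_0 = Z.

H_0 ≅ Z.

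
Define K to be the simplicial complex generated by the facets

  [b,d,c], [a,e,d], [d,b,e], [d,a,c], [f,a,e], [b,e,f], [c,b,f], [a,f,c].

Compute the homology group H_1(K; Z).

H_1 ≅ 0.

Order the vertices as a < b < c < d < e < f. Listing each simplex with vertices in this order, K has dimension 2 with simplices:

  0-simplices (6): a, b, c, d, e, f
  1-simplices (12): ac, ad, ae, af, bc, bd, be, bf, cd, cf, de, ef
  2-simplices (8): acd, acf, ade, aef, bcd, bcf, bde, bef

giving chain groups C_0 ≅ Z^6, C_1 ≅ Z^12, C_2 ≅ Z^8.

∂_1: C_1 → C_0 sends each edge [p,q] (with p < q) to q − p. For instance
  ∂cd = d − c.
This gives a 6×12 integer matrix of rank 5; reducing to Smith normal form yields diagonal entries (1,1,1,1,1).

Boundary ∂_2: C_2 → C_1 maps a triangle to the signed sum of its edges. For instance
  ∂bef = ef − bf + be,
  ∂bde = de − be + bd.
This gives a 12×8 integer matrix of rank 7; reducing to Smith normal form yields diagonal entries (1,1,1,1,1,1,1).

Reading off H_k = ker ∂_k / im ∂_{k+1}:

  H_1: rank ker ∂_1 − rank ∂_2 = (12 − 5) − 7 = 0, and the invariant factors of ∂_2 are all 1, so H_1 ≅ 0.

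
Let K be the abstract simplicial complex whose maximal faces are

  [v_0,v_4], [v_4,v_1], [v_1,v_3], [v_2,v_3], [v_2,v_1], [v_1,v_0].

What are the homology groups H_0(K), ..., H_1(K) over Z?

We work with the vertex ordering v_0 < v_1 < v_2 < v_3 < v_4. The simplices of K, each written with vertices in increasing order, are:

  0-simplices (5): [v_0], [v_1], [v_2], [v_3], [v_4]
  1-simplices (6): [v_0,v_1], [v_0,v_4], [v_1,v_2], [v_1,v_3], [v_1,v_4], [v_2,v_3]

so the chain groups are C_0 ≅ Z^5, C_1 ≅ Z^6.

∂_1: C_1 → C_0 is given by ∂[p,q] = [q] − [p]. For instance
  ∂[v_0,v_1] = [v_1] − [v_0].
This gives a 5×6 integer matrix of rank 4; reducing to Smith normal form yields diagonal entries (1,1,1,1).

Now H_k = ker ∂_k / im ∂_{k+1}, so:

  H_0: rank C_0 − rank ∂_1 = 5 − 4 = 1, and the invariant factors of ∂_1 are all 1, so H_0 = Z.
  H_1: rank ker ∂_1 − rank ∂_2 = (6 − 4) − 0 = 2, and there is no ∂_2, so H_1 = Z^2.

(K is a triangulation of a wedge of 2 circles.)

H_0 ≅ Z,  H_1 ≅ Z^2.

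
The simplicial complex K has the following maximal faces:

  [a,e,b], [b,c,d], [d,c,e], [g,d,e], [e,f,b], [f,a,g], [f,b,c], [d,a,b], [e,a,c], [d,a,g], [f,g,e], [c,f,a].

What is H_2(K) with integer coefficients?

H_2 ≅ 0.

We work with the vertex ordering a < b < c < d < e < f < g. The simplices of K, each written with vertices in increasing order, are:

  0-simplices (7): a, b, c, d, e, f, g
  1-simplices (18): ab, ac, ad, ae, af, ag, bc, bd, be, bf, cd, ce, cf, de, dg, ef, eg, fg
  2-simplices (12): abd, abe, ace, acf, adg, afg, bcd, bcf, bef, cde, deg, efg

so the chain groups are C_0 ≅ Z^7, C_1 ≅ Z^18, C_2 ≅ Z^12.

The boundary map ∂_1: C_1 → C_0 sends each edge [p,q] (with p < q) to q − p. For instance
  ∂af = f − a.
This gives a 7×18 integer matrix of rank 6; reducing to Smith normal form yields diagonal entries (1,1,1,1,1,1).

Boundary ∂_2: C_2 → C_1 acts by ∂[p,q,r] = [q,r] − [p,r] + [p,q]. For instance
  ∂afg = fg − ag + af,
  ∂ace = ce − ae + ac.
The 18×12 boundary matrix has rank 12 and Smith normal form diag(1,1,1,1,1,1,1,1,1,1,1,2).

From H_k ≅ ker(∂_k) / im(∂_{k+1}) we obtain:

  H_2: rank ker ∂_2 − rank ∂_3 = (12 − 12) − 0 = 0, and there is no ∂_3, so H_2 ≅ 0.

(K is a triangulation of the real projective plane RP^2.)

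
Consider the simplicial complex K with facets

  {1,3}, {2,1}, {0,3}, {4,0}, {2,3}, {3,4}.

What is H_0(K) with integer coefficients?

We work with the vertex ordering 0 < 1 < 2 < 3 < 4. The simplices of K, each written with vertices in increasing order, are:

  0-simplices (5): [0], [1], [2], [3], [4]
  1-simplices (6): [0,3], [0,4], [1,2], [1,3], [2,3], [3,4]

so the chain groups are C_0 ≅ Z^5, C_1 ≅ Z^6.

∂_1: C_1 → C_0 is given by ∂[p,q] = [q] − [p]. For instance
  ∂[3,4] = [4] − [3].
As a 5×6 matrix over Z this has rank 4, with invariant factors (1,1,1,1).

Computing H_k = (kernel of ∂_k) / (image of ∂_{k+1}):

  H_0: rank C_0 − rank ∂_1 = 5 − 4 = 1, and the invariant factors of ∂_1 are all 1, so H_0 = Z.

(K is a triangulation of a wedge of 2 circles.)

H_0 = Z.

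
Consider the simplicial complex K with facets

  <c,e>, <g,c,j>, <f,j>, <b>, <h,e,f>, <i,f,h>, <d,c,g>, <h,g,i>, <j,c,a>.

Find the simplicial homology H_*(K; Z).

Fix the vertex order a < b < c < d < e < f < g < h < i < j and write every simplex with vertices in increasing order. Then dim K = 2 and the simplices of K are:

  0-simplices (10): a, b, c, d, e, f, g, h, i, j
  1-simplices (16): ac, aj, cd, ce, cg, cj, dg, ef, eh, fh, fi, fj, gh, gi, gj, hi
  2-simplices (6): acj, cdg, cgj, efh, fhi, ghi

so the chain groups are C_0 ≅ Z^10, C_1 ≅ Z^16, C_2 ≅ Z^6.

Boundary ∂_1: C_1 → C_0 sends each edge [p,q] (with p < q) to q − p.
As a 10×16 matrix over Z this has rank 8, with invariant factors (1,1,1,1,1,1,1,1).

The boundary map ∂_2: C_2 → C_1 acts by ∂[p,q,r] = [q,r] − [p,r] + [p,q]. For instance
  ∂efh = fh − eh + ef,
  ∂cdg = dg − cg + cd.
This gives a 16×6 integer matrix of rank 6; reducing to Smith normal form yields diagonal entries (1,1,1,1,1,1).

Computing H_k = (kernel of ∂_k) / (image of ∂_{k+1}):

  H_0: rank C_0 − rank ∂_1 = 10 − 8 = 2, and the invariant factors of ∂_1 are all 1, so H_0 ≅ Z^2.
  H_1: rank ker ∂_1 − rank ∂_2 = (16 − 8) − 6 = 2, and the invariant factors of ∂_2 are all 1, so H_1 ≅ Z^2.
  H_2: rank ker ∂_2 − rank ∂_3 = (6 − 6) − 0 = 0, and there is no ∂_3, so H_2 ≅ 0.

H_0 ≅ Z^2,  H_1 ≅ Z^2,  H_2 = 0.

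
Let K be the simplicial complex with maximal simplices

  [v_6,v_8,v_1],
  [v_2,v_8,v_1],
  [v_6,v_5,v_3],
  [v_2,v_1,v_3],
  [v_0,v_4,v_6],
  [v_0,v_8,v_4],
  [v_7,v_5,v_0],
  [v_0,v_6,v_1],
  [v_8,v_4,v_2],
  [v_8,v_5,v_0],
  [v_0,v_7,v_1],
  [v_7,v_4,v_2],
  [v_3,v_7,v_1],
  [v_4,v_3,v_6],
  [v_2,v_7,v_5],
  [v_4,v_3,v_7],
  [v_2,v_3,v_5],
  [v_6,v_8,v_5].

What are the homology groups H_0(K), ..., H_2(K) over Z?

H_0 ≅ Z,  H_1 ≅ Z ⊕ Z_2,  H_2 = 0.

Order the vertices as v_0 < v_1 < v_2 < v_3 < v_4 < v_5 < v_6 < v_7 < v_8. Listing each simplex with vertices in this order, K has dimension 2 with simplices:

  0-simplices (9): [v_0], [v_1], [v_2], [v_3], [v_4], [v_5], [v_6], [v_7], [v_8]
  1-simplices (27): (27 of them)
  2-simplices (18): (18 of them)

giving chain groups C_0 ≅ Z^9, C_1 ≅ Z^27, C_2 ≅ Z^18.

The boundary map ∂_1: C_1 → C_0 sends each edge [p,q] (with p < q) to q − p. For instance
  ∂[v_6,v_8] = [v_8] − [v_6].
The resulting 9×27 matrix has rank 8, and its Smith normal form has invariant factors (1,1,1,1,1,1,1,1).

Boundary ∂_2: C_2 → C_1 maps a triangle to the signed sum of its edges. For instance
  ∂[v_1,v_2,v_3] = [v_2,v_3] − [v_1,v_3] + [v_1,v_2],
  ∂[v_0,v_4,v_6] = [v_4,v_6] − [v_0,v_6] + [v_0,v_4].
The resulting 27×18 matrix has rank 18, and its Smith normal form has invariant factors (1,1,1,1,1,1,1,1,1,1,1,1,1,1,1,1,1,2).

Reading off H_k = ker ∂_k / im ∂_{k+1}:

  H_0: rank C_0 − rank ∂_1 = 9 − 8 = 1, and the invariant factors of ∂_1 are all 1, so H_0 ≅ Z.
  H_1: rank ker ∂_1 − rank ∂_2 = (27 − 8) − 18 = 1, and ∂_2 has invariant factor 2 > 1, so H_1 ≅ Z ⊕ Z_2.
  H_2: rank ker ∂_2 − rank ∂_3 = (18 − 18) − 0 = 0, and there is no ∂_3, so H_2 ≅ 0.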